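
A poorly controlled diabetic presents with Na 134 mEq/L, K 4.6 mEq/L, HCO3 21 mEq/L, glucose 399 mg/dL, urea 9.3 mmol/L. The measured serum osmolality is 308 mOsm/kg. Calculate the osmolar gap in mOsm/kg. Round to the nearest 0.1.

8.5 mOsm/kg

Calculated osmolality = 2·Na + glucose/18 + urea
= 2·134 + 399/18 + 9.3
= 268 + 22.17 + 9.30
= 299.47 mOsm/kg ≈ 299.5 mOsm/kg
Osmolar gap = measured − calculated = 308 − 299.5 = 8.5 mOsm/kg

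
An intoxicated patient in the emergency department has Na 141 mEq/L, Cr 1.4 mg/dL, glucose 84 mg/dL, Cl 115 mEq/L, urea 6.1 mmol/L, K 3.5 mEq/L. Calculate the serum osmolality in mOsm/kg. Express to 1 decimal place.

Calculated osmolality = 2·Na + glucose/18 + urea
= 2·141 + 84/18 + 6.1
= 282 + 4.67 + 6.10
= 292.77 mOsm/kg

292.8 mOsm/kg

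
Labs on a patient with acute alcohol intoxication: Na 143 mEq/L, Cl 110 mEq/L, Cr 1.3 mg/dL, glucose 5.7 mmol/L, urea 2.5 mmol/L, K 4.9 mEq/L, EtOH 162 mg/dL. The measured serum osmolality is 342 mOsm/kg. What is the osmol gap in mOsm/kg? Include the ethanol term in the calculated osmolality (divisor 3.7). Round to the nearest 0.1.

Calculated osmolality = 2·Na + glucose + urea + ethanol/3.7
= 2·143 + 5.7 + 2.5 + 162/3.7
= 286 + 5.70 + 2.50 + 43.78
= 337.98 mOsm/kg ≈ 338.0 mOsm/kg
Osmolar gap = measured − calculated = 342 − 338.0 = 4.0 mOsm/kg

4.0 mOsm/kg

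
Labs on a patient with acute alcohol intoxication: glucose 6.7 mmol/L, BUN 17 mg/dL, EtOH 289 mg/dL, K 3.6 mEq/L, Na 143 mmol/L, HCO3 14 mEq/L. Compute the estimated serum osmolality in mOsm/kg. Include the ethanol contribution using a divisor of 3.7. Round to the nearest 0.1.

Calculated osmolality = 2·Na + glucose + BUN/2.8 + ethanol/3.7
= 2·143 + 6.7 + 17/2.8 + 289/3.7
= 286 + 6.70 + 6.07 + 78.11
= 376.88 mOsm/kg

376.9 mOsm/kg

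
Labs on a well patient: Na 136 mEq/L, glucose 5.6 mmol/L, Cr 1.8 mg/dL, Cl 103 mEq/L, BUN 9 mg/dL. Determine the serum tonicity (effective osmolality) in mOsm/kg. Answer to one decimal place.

277.6 mOsm/kg

Effective osmolality excludes urea (freely permeant across cell membranes):
2·Na + glucose
= 2·136 + 5.6
= 272 + 5.6
= 277.6 mOsm/kg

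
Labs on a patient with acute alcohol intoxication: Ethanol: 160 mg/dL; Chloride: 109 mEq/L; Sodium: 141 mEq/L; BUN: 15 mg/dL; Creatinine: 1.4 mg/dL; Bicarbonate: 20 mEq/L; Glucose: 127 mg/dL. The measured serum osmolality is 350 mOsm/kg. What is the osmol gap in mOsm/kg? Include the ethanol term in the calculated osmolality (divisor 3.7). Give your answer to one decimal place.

Calculated osmolality = 2·Na + glucose/18 + BUN/2.8 + ethanol/3.7
= 2·141 + 127/18 + 15/2.8 + 160/3.7
= 282 + 7.06 + 5.36 + 43.24
= 337.66 mOsm/kg ≈ 337.7 mOsm/kg
Osmolar gap = measured − calculated = 350 − 337.7 = 12.3 mOsm/kg

12.3 mOsm/kg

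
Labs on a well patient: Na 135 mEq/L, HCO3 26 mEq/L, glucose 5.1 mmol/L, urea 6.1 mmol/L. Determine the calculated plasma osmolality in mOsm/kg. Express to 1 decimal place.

Calculated osmolality = 2·Na + glucose + urea
= 2·135 + 5.1 + 6.1
= 270 + 5.10 + 6.10
= 281.2 mOsm/kg

281.2 mOsm/kg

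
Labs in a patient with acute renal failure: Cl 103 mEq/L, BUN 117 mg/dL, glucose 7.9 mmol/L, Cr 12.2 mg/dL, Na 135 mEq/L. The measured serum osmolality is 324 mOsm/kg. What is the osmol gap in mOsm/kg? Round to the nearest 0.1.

4.3 mOsm/kg

Calculated osmolality = 2·Na + glucose + BUN/2.8
= 2·135 + 7.9 + 117/2.8
= 270 + 7.90 + 41.79
= 319.69 mOsm/kg ≈ 319.7 mOsm/kg
Osmolar gap = measured − calculated = 324 − 319.7 = 4.3 mOsm/kg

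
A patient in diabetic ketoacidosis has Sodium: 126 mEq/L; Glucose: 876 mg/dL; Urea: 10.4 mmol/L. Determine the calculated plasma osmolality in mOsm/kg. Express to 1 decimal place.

Calculated osmolality = 2·Na + glucose/18 + urea
= 2·126 + 876/18 + 10.4
= 252 + 48.67 + 10.40
= 311.07 mOsm/kg

311.1 mOsm/kg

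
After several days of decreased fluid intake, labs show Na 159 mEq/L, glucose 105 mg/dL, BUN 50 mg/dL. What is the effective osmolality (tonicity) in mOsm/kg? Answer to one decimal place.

323.8 mOsm/kg

Effective osmolality excludes urea (freely permeant across cell membranes):
2·Na + glucose/18
= 2·159 + 105/18
= 318 + 5.83
= 323.83 mOsm/kg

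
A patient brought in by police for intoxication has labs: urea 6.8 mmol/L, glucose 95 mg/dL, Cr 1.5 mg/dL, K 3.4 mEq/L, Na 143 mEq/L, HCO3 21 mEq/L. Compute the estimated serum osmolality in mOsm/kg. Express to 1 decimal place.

298.1 mOsm/kg

Calculated osmolality = 2·Na + glucose/18 + urea
= 2·143 + 95/18 + 6.8
= 286 + 5.28 + 6.80
= 298.08 mOsm/kg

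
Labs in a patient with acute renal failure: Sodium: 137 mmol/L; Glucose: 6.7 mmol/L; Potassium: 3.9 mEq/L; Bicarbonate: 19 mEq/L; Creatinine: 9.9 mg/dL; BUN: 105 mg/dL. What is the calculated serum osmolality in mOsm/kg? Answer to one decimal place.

318.2 mOsm/kg

Calculated osmolality = 2·Na + glucose + BUN/2.8
= 2·137 + 6.7 + 105/2.8
= 274 + 6.70 + 37.50
= 318.2 mOsm/kg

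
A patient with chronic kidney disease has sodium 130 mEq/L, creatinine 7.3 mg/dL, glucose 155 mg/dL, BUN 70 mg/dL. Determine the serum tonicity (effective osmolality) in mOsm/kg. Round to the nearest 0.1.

Effective osmolality excludes urea (freely permeant across cell membranes):
2·Na + glucose/18
= 2·130 + 155/18
= 260 + 8.61
= 268.61 mOsm/kg

268.6 mOsm/kg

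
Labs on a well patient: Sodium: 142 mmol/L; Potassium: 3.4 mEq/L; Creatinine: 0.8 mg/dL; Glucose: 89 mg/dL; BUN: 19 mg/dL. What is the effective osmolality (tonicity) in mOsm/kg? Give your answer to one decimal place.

288.9 mOsm/kg

Effective osmolality excludes urea (freely permeant across cell membranes):
2·Na + glucose/18
= 2·142 + 89/18
= 284 + 4.94
= 288.94 mOsm/kg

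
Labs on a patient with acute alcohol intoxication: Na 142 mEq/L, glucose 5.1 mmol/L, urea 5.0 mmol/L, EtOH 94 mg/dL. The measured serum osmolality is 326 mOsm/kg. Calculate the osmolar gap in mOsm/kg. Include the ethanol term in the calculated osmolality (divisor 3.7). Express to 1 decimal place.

6.5 mOsm/kg

Calculated osmolality = 2·Na + glucose + urea + ethanol/3.7
= 2·142 + 5.1 + 5 + 94/3.7
= 284 + 5.10 + 5 + 25.41
= 319.51 mOsm/kg ≈ 319.5 mOsm/kg
Osmolar gap = measured − calculated = 326 − 319.5 = 6.5 mOsm/kg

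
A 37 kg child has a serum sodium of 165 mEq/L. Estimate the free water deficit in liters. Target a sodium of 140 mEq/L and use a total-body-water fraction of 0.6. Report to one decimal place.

4.0 L

TBW = 0.6 · 37 = 22.2 L
Free water deficit = TBW · (Na/140 − 1)
= 22.2 · (165/140 − 1)
= 22.2 · 0.1786
= 3.96 L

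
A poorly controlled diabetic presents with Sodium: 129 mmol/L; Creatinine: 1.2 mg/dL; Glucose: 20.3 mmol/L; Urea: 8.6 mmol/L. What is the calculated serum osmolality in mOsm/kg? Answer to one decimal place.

Calculated osmolality = 2·Na + glucose + urea
= 2·129 + 20.3 + 8.6
= 258 + 20.30 + 8.60
= 286.9 mOsm/kg

286.9 mOsm/kg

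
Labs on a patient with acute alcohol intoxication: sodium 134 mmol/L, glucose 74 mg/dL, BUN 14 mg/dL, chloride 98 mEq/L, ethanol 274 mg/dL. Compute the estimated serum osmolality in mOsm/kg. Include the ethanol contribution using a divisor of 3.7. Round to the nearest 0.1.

Calculated osmolality = 2·Na + glucose/18 + BUN/2.8 + ethanol/3.7
= 2·134 + 74/18 + 14/2.8 + 274/3.7
= 268 + 4.11 + 5 + 74.05
= 351.16 mOsm/kg

351.2 mOsm/kg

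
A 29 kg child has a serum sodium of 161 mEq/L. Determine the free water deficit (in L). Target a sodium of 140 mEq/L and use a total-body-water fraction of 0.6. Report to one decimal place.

2.6 L

TBW = 0.6 · 29 = 17.4 L
Free water deficit = TBW · (Na/140 − 1)
= 17.4 · (161/140 − 1)
= 17.4 · 0.15
= 2.61 L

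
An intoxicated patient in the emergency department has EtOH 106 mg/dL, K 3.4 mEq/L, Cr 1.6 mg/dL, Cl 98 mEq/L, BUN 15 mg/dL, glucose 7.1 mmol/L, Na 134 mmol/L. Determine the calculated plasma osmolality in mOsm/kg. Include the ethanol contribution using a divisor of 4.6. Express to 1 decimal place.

303.5 mOsm/kg

Calculated osmolality = 2·Na + glucose + BUN/2.8 + ethanol/4.6
= 2·134 + 7.1 + 15/2.8 + 106/4.6
= 268 + 7.10 + 5.36 + 23.04
= 303.5 mOsm/kg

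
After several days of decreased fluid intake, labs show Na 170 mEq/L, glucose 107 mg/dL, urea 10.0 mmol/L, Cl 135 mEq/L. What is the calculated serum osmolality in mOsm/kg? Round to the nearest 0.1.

355.9 mOsm/kg

Calculated osmolality = 2·Na + glucose/18 + urea
= 2·170 + 107/18 + 10
= 340 + 5.94 + 10
= 355.94 mOsm/kg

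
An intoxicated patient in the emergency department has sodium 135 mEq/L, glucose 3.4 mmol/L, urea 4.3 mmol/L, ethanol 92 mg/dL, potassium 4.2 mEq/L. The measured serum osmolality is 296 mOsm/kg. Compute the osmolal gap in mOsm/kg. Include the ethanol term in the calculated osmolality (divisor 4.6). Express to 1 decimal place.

-1.7 mOsm/kg

Calculated osmolality = 2·Na + glucose + urea + ethanol/4.6
= 2·135 + 3.4 + 4.3 + 92/4.6
= 270 + 3.40 + 4.30 + 20
= 297.7 mOsm/kg ≈ 297.7 mOsm/kg
Osmolar gap = measured − calculated = 296 − 297.7 = -1.7 mOsm/kg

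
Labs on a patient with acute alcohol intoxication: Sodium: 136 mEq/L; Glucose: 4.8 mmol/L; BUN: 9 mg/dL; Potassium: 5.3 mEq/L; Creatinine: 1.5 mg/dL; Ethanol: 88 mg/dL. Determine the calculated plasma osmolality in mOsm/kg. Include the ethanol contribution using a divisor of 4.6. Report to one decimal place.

Calculated osmolality = 2·Na + glucose + BUN/2.8 + ethanol/4.6
= 2·136 + 4.8 + 9/2.8 + 88/4.6
= 272 + 4.80 + 3.21 + 19.13
= 299.14 mOsm/kg

299.1 mOsm/kg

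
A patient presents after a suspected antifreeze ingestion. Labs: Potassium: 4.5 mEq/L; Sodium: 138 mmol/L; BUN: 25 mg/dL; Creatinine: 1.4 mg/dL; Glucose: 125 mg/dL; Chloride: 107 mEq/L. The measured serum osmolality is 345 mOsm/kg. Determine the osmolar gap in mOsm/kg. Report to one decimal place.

Calculated osmolality = 2·Na + glucose/18 + BUN/2.8
= 2·138 + 125/18 + 25/2.8
= 276 + 6.94 + 8.93
= 291.87 mOsm/kg ≈ 291.9 mOsm/kg
Osmolar gap = measured − calculated = 345 − 291.9 = 53.1 mOsm/kg

53.1 mOsm/kg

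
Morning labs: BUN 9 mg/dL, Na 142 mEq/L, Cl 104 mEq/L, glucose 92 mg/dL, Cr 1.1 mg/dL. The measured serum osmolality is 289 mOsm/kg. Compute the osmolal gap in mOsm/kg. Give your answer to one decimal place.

-3.3 mOsm/kg

Calculated osmolality = 2·Na + glucose/18 + BUN/2.8
= 2·142 + 92/18 + 9/2.8
= 284 + 5.11 + 3.21
= 292.32 mOsm/kg ≈ 292.3 mOsm/kg
Osmolar gap = measured − calculated = 289 − 292.3 = -3.3 mOsm/kg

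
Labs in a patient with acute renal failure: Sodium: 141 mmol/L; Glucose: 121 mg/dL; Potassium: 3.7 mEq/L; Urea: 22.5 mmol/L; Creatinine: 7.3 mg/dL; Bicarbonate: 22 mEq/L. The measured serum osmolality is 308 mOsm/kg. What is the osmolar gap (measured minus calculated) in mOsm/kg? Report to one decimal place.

-3.2 mOsm/kg

Calculated osmolality = 2·Na + glucose/18 + urea
= 2·141 + 121/18 + 22.5
= 282 + 6.72 + 22.50
= 311.22 mOsm/kg ≈ 311.2 mOsm/kg
Osmolar gap = measured − calculated = 308 − 311.2 = -3.2 mOsm/kg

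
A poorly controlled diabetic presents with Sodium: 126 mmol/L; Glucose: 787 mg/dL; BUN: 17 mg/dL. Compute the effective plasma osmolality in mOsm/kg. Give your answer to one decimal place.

Effective osmolality excludes urea (freely permeant across cell membranes):
2·Na + glucose/18
= 2·126 + 787/18
= 252 + 43.72
= 295.72 mOsm/kg

295.7 mOsm/kg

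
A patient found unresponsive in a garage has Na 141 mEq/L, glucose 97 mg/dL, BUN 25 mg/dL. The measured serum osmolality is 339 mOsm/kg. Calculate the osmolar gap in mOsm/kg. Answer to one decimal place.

Calculated osmolality = 2·Na + glucose/18 + BUN/2.8
= 2·141 + 97/18 + 25/2.8
= 282 + 5.39 + 8.93
= 296.32 mOsm/kg ≈ 296.3 mOsm/kg
Osmolar gap = measured − calculated = 339 − 296.3 = 42.7 mOsm/kg

42.7 mOsm/kg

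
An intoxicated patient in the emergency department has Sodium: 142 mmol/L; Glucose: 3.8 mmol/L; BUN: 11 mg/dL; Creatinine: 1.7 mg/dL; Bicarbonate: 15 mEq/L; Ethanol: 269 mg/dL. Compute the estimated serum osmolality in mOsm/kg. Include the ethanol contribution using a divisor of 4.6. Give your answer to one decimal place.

Calculated osmolality = 2·Na + glucose + BUN/2.8 + ethanol/4.6
= 2·142 + 3.8 + 11/2.8 + 269/4.6
= 284 + 3.80 + 3.93 + 58.48
= 350.21 mOsm/kg

350.2 mOsm/kg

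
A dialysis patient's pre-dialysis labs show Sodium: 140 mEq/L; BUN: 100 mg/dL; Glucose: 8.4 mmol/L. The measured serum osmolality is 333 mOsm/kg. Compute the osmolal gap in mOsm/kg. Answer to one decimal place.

Calculated osmolality = 2·Na + glucose + BUN/2.8
= 2·140 + 8.4 + 100/2.8
= 280 + 8.40 + 35.71
= 324.11 mOsm/kg ≈ 324.1 mOsm/kg
Osmolar gap = measured − calculated = 333 − 324.1 = 8.9 mOsm/kg

8.9 mOsm/kg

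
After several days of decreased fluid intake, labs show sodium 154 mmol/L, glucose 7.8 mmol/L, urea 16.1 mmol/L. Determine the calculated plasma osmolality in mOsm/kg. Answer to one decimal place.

331.9 mOsm/kg

Calculated osmolality = 2·Na + glucose + urea
= 2·154 + 7.8 + 16.1
= 308 + 7.80 + 16.10
= 331.9 mOsm/kg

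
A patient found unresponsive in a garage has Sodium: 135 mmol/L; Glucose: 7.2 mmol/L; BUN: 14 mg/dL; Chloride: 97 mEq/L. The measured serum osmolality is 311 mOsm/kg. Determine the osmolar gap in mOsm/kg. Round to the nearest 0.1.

Calculated osmolality = 2·Na + glucose + BUN/2.8
= 2·135 + 7.2 + 14/2.8
= 270 + 7.20 + 5
= 282.2 mOsm/kg ≈ 282.2 mOsm/kg
Osmolar gap = measured − calculated = 311 − 282.2 = 28.8 mOsm/kg

28.8 mOsm/kg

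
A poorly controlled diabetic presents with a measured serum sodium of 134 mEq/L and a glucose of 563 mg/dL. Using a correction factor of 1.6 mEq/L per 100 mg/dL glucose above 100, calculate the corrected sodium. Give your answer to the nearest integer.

141 mEq/L

Corrected Na = measured Na + 1.6 · (glucose − 100)/100
= 134 + 1.6 · (563 − 100)/100
= 134 + 7.4
= 141.4 mEq/L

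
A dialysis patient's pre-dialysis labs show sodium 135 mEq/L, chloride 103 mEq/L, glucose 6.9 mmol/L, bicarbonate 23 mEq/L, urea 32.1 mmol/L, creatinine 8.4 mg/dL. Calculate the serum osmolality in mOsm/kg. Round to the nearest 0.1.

Calculated osmolality = 2·Na + glucose + urea
= 2·135 + 6.9 + 32.1
= 270 + 6.90 + 32.10
= 309 mOsm/kg

309.0 mOsm/kg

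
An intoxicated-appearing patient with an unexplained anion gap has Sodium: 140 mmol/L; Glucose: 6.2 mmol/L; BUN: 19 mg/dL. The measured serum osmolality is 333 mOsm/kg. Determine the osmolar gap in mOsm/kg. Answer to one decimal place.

40.0 mOsm/kg

Calculated osmolality = 2·Na + glucose + BUN/2.8
= 2·140 + 6.2 + 19/2.8
= 280 + 6.20 + 6.79
= 292.99 mOsm/kg ≈ 293.0 mOsm/kg
Osmolar gap = measured − calculated = 333 − 293.0 = 40.0 mOsm/kg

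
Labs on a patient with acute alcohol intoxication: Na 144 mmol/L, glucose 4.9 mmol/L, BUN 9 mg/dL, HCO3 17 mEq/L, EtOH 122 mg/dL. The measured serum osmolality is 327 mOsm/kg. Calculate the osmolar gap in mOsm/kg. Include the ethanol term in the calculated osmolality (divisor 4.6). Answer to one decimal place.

Calculated osmolality = 2·Na + glucose + BUN/2.8 + ethanol/4.6
= 2·144 + 4.9 + 9/2.8 + 122/4.6
= 288 + 4.90 + 3.21 + 26.52
= 322.63 mOsm/kg ≈ 322.6 mOsm/kg
Osmolar gap = measured − calculated = 327 − 322.6 = 4.4 mOsm/kg

4.4 mOsm/kg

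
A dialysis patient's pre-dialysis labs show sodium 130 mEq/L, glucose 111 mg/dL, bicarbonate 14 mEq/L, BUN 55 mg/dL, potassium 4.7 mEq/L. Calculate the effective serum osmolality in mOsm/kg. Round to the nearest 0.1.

Effective osmolality excludes urea (freely permeant across cell membranes):
2·Na + glucose/18
= 2·130 + 111/18
= 260 + 6.17
= 266.17 mOsm/kg

266.2 mOsm/kg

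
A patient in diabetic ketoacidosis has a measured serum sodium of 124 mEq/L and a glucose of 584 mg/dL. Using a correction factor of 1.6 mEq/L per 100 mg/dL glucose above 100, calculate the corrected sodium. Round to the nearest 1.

Corrected Na = measured Na + 1.6 · (glucose − 100)/100
= 124 + 1.6 · (584 − 100)/100
= 124 + 7.7
= 131.7 mEq/L

132 mEq/L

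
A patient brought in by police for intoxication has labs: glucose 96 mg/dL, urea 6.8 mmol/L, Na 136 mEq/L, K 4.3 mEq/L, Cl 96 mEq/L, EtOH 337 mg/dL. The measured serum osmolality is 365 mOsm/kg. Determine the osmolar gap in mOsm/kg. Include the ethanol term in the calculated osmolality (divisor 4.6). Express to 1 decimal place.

7.6 mOsm/kg

Calculated osmolality = 2·Na + glucose/18 + urea + ethanol/4.6
= 2·136 + 96/18 + 6.8 + 337/4.6
= 272 + 5.33 + 6.80 + 73.26
= 357.39 mOsm/kg ≈ 357.4 mOsm/kg
Osmolar gap = measured − calculated = 365 − 357.4 = 7.6 mOsm/kg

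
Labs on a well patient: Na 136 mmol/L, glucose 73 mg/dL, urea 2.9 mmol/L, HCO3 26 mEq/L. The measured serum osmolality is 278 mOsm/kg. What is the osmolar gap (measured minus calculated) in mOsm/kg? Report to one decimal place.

-1.0 mOsm/kg

Calculated osmolality = 2·Na + glucose/18 + urea
= 2·136 + 73/18 + 2.9
= 272 + 4.06 + 2.90
= 278.96 mOsm/kg ≈ 279.0 mOsm/kg
Osmolar gap = measured − calculated = 278 − 279.0 = -1.0 mOsm/kg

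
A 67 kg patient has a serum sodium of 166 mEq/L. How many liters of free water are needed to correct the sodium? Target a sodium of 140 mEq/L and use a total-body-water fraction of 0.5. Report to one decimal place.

TBW = 0.5 · 67 = 33.5 L
Free water deficit = TBW · (Na/140 − 1)
= 33.5 · (166/140 − 1)
= 33.5 · 0.1857
= 6.22 L

6.2 L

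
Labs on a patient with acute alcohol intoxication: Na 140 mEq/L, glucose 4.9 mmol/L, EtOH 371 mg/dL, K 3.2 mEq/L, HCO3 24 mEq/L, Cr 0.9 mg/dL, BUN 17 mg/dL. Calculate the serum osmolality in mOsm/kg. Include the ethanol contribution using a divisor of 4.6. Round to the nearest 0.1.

Calculated osmolality = 2·Na + glucose + BUN/2.8 + ethanol/4.6
= 2·140 + 4.9 + 17/2.8 + 371/4.6
= 280 + 4.90 + 6.07 + 80.65
= 371.62 mOsm/kg

371.6 mOsm/kg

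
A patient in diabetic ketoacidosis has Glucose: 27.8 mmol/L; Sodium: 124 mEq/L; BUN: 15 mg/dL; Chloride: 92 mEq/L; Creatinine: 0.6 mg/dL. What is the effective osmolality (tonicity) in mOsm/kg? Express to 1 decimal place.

Effective osmolality excludes urea (freely permeant across cell membranes):
2·Na + glucose
= 2·124 + 27.8
= 248 + 27.8
= 275.8 mOsm/kg

275.8 mOsm/kg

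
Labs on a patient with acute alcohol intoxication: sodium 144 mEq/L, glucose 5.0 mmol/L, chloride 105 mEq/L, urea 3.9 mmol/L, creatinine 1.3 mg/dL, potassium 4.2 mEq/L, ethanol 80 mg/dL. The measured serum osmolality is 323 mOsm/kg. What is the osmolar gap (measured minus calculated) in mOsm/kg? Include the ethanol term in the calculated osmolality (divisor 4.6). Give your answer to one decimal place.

Calculated osmolality = 2·Na + glucose + urea + ethanol/4.6
= 2·144 + 5 + 3.9 + 80/4.6
= 288 + 5 + 3.90 + 17.39
= 314.29 mOsm/kg ≈ 314.3 mOsm/kg
Osmolar gap = measured − calculated = 323 − 314.3 = 8.7 mOsm/kg

8.7 mOsm/kg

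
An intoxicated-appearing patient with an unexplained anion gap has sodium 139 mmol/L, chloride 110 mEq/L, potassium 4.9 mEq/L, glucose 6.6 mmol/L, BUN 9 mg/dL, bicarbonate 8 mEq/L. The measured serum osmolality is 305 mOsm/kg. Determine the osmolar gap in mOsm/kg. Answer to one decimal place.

17.2 mOsm/kg

Calculated osmolality = 2·Na + glucose + BUN/2.8
= 2·139 + 6.6 + 9/2.8
= 278 + 6.60 + 3.21
= 287.81 mOsm/kg ≈ 287.8 mOsm/kg
Osmolar gap = measured − calculated = 305 − 287.8 = 17.2 mOsm/kg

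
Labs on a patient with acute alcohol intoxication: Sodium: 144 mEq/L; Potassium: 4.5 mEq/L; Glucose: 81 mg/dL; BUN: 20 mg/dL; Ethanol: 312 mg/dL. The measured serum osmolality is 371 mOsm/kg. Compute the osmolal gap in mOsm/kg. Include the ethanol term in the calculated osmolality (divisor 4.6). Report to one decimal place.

Calculated osmolality = 2·Na + glucose/18 + BUN/2.8 + ethanol/4.6
= 2·144 + 81/18 + 20/2.8 + 312/4.6
= 288 + 4.50 + 7.14 + 67.83
= 367.47 mOsm/kg ≈ 367.5 mOsm/kg
Osmolar gap = measured − calculated = 371 − 367.5 = 3.5 mOsm/kg

3.5 mOsm/kg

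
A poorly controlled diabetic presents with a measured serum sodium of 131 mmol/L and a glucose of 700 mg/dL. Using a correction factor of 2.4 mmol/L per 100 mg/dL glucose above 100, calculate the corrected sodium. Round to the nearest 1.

Corrected Na = measured Na + 2.4 · (glucose − 100)/100
= 131 + 2.4 · (700 − 100)/100
= 131 + 14.4
= 145.4 mmol/L

145 mmol/L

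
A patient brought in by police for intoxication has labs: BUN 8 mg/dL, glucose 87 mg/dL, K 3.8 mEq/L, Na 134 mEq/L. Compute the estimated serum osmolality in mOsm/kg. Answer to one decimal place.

Calculated osmolality = 2·Na + glucose/18 + BUN/2.8
= 2·134 + 87/18 + 8/2.8
= 268 + 4.83 + 2.86
= 275.69 mOsm/kg

275.7 mOsm/kg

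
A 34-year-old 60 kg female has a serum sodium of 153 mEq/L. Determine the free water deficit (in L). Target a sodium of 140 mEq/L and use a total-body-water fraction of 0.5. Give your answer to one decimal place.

TBW = 0.5 · 60 = 30 L
Free water deficit = TBW · (Na/140 − 1)
= 30 · (153/140 − 1)
= 30 · 0.0929
= 2.79 L

2.8 L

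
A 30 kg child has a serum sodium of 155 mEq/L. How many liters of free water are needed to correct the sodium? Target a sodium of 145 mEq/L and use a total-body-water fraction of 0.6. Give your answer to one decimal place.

TBW = 0.6 · 30 = 18 L
Free water deficit = TBW · (Na/145 − 1)
= 18 · (155/145 − 1)
= 18 · 0.069
= 1.24 L

1.2 L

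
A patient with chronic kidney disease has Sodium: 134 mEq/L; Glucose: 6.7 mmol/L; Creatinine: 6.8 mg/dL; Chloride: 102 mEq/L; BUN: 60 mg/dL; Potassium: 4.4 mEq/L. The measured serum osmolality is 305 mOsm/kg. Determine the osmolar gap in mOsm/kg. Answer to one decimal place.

8.9 mOsm/kg

Calculated osmolality = 2·Na + glucose + BUN/2.8
= 2·134 + 6.7 + 60/2.8
= 268 + 6.70 + 21.43
= 296.13 mOsm/kg ≈ 296.1 mOsm/kg
Osmolar gap = measured − calculated = 305 − 296.1 = 8.9 mOsm/kg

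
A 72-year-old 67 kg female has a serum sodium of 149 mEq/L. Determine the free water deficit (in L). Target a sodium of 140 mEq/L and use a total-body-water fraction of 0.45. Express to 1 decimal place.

TBW = 0.45 · 67 = 30.15 L
Free water deficit = TBW · (Na/140 − 1)
= 30.15 · (149/140 − 1)
= 30.15 · 0.0643
= 1.94 L

1.9 L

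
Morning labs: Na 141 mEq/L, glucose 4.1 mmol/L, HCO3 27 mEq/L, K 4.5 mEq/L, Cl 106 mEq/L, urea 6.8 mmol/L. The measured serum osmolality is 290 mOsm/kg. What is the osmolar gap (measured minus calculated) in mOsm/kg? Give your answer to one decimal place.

-2.9 mOsm/kg

Calculated osmolality = 2·Na + glucose + urea
= 2·141 + 4.1 + 6.8
= 282 + 4.10 + 6.80
= 292.9 mOsm/kg ≈ 292.9 mOsm/kg
Osmolar gap = measured − calculated = 290 − 292.9 = -2.9 mOsm/kg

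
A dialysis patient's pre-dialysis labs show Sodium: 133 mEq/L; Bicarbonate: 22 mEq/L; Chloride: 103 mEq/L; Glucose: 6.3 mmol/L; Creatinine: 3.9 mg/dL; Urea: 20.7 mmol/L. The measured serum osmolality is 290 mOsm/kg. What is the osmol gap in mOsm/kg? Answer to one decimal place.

-3.0 mOsm/kg

Calculated osmolality = 2·Na + glucose + urea
= 2·133 + 6.3 + 20.7
= 266 + 6.30 + 20.70
= 293 mOsm/kg ≈ 293.0 mOsm/kg
Osmolar gap = measured − calculated = 290 − 293.0 = -3.0 mOsm/kg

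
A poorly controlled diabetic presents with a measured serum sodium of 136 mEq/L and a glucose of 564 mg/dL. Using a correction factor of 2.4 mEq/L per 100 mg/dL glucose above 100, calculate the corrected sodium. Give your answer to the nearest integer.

147 mEq/L

Corrected Na = measured Na + 2.4 · (glucose − 100)/100
= 136 + 2.4 · (564 − 100)/100
= 136 + 11.1
= 147.1 mEq/L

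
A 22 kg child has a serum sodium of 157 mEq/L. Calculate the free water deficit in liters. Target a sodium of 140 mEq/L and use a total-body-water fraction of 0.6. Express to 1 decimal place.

TBW = 0.6 · 22 = 13.2 L
Free water deficit = TBW · (Na/140 − 1)
= 13.2 · (157/140 − 1)
= 13.2 · 0.1214
= 1.6 L

1.6 L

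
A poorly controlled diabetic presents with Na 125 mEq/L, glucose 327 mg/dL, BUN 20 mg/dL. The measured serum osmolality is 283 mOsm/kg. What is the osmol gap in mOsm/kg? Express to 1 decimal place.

Calculated osmolality = 2·Na + glucose/18 + BUN/2.8
= 2·125 + 327/18 + 20/2.8
= 250 + 18.17 + 7.14
= 275.31 mOsm/kg ≈ 275.3 mOsm/kg
Osmolar gap = measured − calculated = 283 − 275.3 = 7.7 mOsm/kg

7.7 mOsm/kg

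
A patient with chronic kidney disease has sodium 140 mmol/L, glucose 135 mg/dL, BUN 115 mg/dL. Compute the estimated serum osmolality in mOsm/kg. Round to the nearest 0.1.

Calculated osmolality = 2·Na + glucose/18 + BUN/2.8
= 2·140 + 135/18 + 115/2.8
= 280 + 7.50 + 41.07
= 328.57 mOsm/kg

328.6 mOsm/kg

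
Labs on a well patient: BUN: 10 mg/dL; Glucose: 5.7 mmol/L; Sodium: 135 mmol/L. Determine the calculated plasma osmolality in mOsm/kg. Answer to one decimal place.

279.3 mOsm/kg

Calculated osmolality = 2·Na + glucose + BUN/2.8
= 2·135 + 5.7 + 10/2.8
= 270 + 5.70 + 3.57
= 279.27 mOsm/kg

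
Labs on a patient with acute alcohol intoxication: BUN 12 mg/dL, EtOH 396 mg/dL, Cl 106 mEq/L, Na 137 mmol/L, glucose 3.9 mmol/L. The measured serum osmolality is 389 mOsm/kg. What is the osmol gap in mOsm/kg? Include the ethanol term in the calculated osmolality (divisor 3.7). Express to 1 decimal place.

Calculated osmolality = 2·Na + glucose + BUN/2.8 + ethanol/3.7
= 2·137 + 3.9 + 12/2.8 + 396/3.7
= 274 + 3.90 + 4.29 + 107.03
= 389.22 mOsm/kg ≈ 389.2 mOsm/kg
Osmolar gap = measured − calculated = 389 − 389.2 = -0.2 mOsm/kg

-0.2 mOsm/kg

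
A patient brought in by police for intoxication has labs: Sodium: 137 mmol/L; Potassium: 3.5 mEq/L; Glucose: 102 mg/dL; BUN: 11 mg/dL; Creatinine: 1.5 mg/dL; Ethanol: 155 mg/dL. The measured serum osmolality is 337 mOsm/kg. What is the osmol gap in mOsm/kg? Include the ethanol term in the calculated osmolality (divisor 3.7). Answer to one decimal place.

Calculated osmolality = 2·Na + glucose/18 + BUN/2.8 + ethanol/3.7
= 2·137 + 102/18 + 11/2.8 + 155/3.7
= 274 + 5.67 + 3.93 + 41.89
= 325.49 mOsm/kg ≈ 325.5 mOsm/kg
Osmolar gap = measured − calculated = 337 − 325.5 = 11.5 mOsm/kg

11.5 mOsm/kg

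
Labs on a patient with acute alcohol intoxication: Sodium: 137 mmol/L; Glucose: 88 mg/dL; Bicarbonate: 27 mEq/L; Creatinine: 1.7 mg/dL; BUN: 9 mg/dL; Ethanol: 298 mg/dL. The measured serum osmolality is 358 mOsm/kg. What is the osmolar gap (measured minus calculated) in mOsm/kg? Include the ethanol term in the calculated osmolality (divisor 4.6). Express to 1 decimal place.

11.1 mOsm/kg

Calculated osmolality = 2·Na + glucose/18 + BUN/2.8 + ethanol/4.6
= 2·137 + 88/18 + 9/2.8 + 298/4.6
= 274 + 4.89 + 3.21 + 64.78
= 346.88 mOsm/kg ≈ 346.9 mOsm/kg
Osmolar gap = measured − calculated = 358 − 346.9 = 11.1 mOsm/kg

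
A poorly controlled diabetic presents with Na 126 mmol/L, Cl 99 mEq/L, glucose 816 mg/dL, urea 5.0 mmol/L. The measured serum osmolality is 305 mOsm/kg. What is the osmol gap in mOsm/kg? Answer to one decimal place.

Calculated osmolality = 2·Na + glucose/18 + urea
= 2·126 + 816/18 + 5
= 252 + 45.33 + 5
= 302.33 mOsm/kg ≈ 302.3 mOsm/kg
Osmolar gap = measured − calculated = 305 − 302.3 = 2.7 mOsm/kg

2.7 mOsm/kg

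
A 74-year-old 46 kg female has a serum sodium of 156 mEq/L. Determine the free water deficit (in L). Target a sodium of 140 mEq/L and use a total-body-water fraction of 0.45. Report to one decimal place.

TBW = 0.45 · 46 = 20.7 L
Free water deficit = TBW · (Na/140 − 1)
= 20.7 · (156/140 − 1)
= 20.7 · 0.1143
= 2.37 L

2.4 L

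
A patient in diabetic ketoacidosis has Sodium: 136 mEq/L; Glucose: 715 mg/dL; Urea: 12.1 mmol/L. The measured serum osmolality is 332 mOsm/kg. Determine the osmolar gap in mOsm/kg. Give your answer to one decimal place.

Calculated osmolality = 2·Na + glucose/18 + urea
= 2·136 + 715/18 + 12.1
= 272 + 39.72 + 12.10
= 323.82 mOsm/kg ≈ 323.8 mOsm/kg
Osmolar gap = measured − calculated = 332 − 323.8 = 8.2 mOsm/kg

8.2 mOsm/kg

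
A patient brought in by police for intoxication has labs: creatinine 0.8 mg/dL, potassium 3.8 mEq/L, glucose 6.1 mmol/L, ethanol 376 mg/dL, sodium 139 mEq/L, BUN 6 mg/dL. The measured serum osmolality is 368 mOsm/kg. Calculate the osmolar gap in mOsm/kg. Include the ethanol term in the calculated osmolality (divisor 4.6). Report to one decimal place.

0.0 mOsm/kg

Calculated osmolality = 2·Na + glucose + BUN/2.8 + ethanol/4.6
= 2·139 + 6.1 + 6/2.8 + 376/4.6
= 278 + 6.10 + 2.14 + 81.74
= 367.98 mOsm/kg ≈ 368.0 mOsm/kg
Osmolar gap = measured − calculated = 368 − 368.0 = 0.0 mOsm/kg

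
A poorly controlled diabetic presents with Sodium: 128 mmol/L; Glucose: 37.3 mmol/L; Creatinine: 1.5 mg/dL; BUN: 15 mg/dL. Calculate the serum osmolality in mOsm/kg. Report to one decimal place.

Calculated osmolality = 2·Na + glucose + BUN/2.8
= 2·128 + 37.3 + 15/2.8
= 256 + 37.30 + 5.36
= 298.66 mOsm/kg

298.7 mOsm/kg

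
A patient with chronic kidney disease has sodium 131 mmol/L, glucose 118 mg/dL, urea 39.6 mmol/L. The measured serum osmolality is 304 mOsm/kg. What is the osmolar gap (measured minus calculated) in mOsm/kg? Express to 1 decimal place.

Calculated osmolality = 2·Na + glucose/18 + urea
= 2·131 + 118/18 + 39.6
= 262 + 6.56 + 39.60
= 308.16 mOsm/kg ≈ 308.2 mOsm/kg
Osmolar gap = measured − calculated = 304 − 308.2 = -4.2 mOsm/kg

-4.2 mOsm/kg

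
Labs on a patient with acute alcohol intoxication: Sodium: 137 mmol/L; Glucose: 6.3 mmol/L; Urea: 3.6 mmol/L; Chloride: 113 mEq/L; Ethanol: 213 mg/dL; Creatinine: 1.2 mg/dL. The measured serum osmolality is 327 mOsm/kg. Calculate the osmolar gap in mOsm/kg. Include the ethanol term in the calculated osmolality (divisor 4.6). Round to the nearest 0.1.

-3.2 mOsm/kg

Calculated osmolality = 2·Na + glucose + urea + ethanol/4.6
= 2·137 + 6.3 + 3.6 + 213/4.6
= 274 + 6.30 + 3.60 + 46.30
= 330.2 mOsm/kg ≈ 330.2 mOsm/kg
Osmolar gap = measured − calculated = 327 − 330.2 = -3.2 mOsm/kg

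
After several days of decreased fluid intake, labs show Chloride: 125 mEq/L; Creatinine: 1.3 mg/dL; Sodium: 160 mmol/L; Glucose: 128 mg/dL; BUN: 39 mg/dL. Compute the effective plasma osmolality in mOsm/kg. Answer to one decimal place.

327.1 mOsm/kg

Effective osmolality excludes urea (freely permeant across cell membranes):
2·Na + glucose/18
= 2·160 + 128/18
= 320 + 7.11
= 327.11 mOsm/kg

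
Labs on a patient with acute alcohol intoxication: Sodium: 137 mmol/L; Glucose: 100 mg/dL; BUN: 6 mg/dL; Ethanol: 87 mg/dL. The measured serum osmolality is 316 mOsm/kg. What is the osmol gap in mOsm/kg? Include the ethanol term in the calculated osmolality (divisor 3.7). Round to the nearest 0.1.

Calculated osmolality = 2·Na + glucose/18 + BUN/2.8 + ethanol/3.7
= 2·137 + 100/18 + 6/2.8 + 87/3.7
= 274 + 5.56 + 2.14 + 23.51
= 305.21 mOsm/kg ≈ 305.2 mOsm/kg
Osmolar gap = measured − calculated = 316 − 305.2 = 10.8 mOsm/kg

10.8 mOsm/kg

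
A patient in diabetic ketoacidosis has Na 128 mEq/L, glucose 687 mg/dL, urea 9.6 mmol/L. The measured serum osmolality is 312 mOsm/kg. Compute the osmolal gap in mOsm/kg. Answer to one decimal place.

8.2 mOsm/kg

Calculated osmolality = 2·Na + glucose/18 + urea
= 2·128 + 687/18 + 9.6
= 256 + 38.17 + 9.60
= 303.77 mOsm/kg ≈ 303.8 mOsm/kg
Osmolar gap = measured − calculated = 312 − 303.8 = 8.2 mOsm/kg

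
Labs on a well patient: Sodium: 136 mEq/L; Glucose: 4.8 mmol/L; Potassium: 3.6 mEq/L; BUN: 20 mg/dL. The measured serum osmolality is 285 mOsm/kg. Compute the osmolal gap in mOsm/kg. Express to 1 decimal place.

1.1 mOsm/kg

Calculated osmolality = 2·Na + glucose + BUN/2.8
= 2·136 + 4.8 + 20/2.8
= 272 + 4.80 + 7.14
= 283.94 mOsm/kg ≈ 283.9 mOsm/kg
Osmolar gap = measured − calculated = 285 − 283.9 = 1.1 mOsm/kg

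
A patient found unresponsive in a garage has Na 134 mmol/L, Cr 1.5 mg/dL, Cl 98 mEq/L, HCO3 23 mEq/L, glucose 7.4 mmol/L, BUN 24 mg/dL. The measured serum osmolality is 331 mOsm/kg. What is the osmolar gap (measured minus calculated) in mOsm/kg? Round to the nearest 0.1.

47.0 mOsm/kg

Calculated osmolality = 2·Na + glucose + BUN/2.8
= 2·134 + 7.4 + 24/2.8
= 268 + 7.40 + 8.57
= 283.97 mOsm/kg ≈ 284.0 mOsm/kg
Osmolar gap = measured − calculated = 331 − 284.0 = 47.0 mOsm/kg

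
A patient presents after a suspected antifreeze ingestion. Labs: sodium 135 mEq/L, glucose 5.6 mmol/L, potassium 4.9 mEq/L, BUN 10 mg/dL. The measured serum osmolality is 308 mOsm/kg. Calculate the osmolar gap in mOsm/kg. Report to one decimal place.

28.8 mOsm/kg

Calculated osmolality = 2·Na + glucose + BUN/2.8
= 2·135 + 5.6 + 10/2.8
= 270 + 5.60 + 3.57
= 279.17 mOsm/kg ≈ 279.2 mOsm/kg
Osmolar gap = measured − calculated = 308 − 279.2 = 28.8 mOsm/kg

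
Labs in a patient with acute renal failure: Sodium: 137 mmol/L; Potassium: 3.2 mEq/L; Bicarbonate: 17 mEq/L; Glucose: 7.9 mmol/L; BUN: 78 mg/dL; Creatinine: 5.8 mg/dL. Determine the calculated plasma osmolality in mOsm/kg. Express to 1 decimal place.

309.8 mOsm/kg

Calculated osmolality = 2·Na + glucose + BUN/2.8
= 2·137 + 7.9 + 78/2.8
= 274 + 7.90 + 27.86
= 309.76 mOsm/kg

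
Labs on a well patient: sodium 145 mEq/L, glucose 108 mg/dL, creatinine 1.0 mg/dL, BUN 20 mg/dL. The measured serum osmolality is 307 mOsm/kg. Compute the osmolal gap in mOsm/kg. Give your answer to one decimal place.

3.9 mOsm/kg

Calculated osmolality = 2·Na + glucose/18 + BUN/2.8
= 2·145 + 108/18 + 20/2.8
= 290 + 6 + 7.14
= 303.14 mOsm/kg ≈ 303.1 mOsm/kg
Osmolar gap = measured − calculated = 307 − 303.1 = 3.9 mOsm/kg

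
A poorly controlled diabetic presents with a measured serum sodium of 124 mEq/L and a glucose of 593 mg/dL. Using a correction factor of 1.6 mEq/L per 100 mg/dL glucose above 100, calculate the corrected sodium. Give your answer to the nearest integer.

132 mEq/L

Corrected Na = measured Na + 1.6 · (glucose − 100)/100
= 124 + 1.6 · (593 − 100)/100
= 124 + 7.9
= 131.9 mEq/L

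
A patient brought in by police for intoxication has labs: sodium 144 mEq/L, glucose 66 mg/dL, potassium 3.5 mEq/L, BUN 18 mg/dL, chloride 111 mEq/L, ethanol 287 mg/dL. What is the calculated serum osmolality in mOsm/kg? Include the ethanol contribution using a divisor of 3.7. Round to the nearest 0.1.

Calculated osmolality = 2·Na + glucose/18 + BUN/2.8 + ethanol/3.7
= 2·144 + 66/18 + 18/2.8 + 287/3.7
= 288 + 3.67 + 6.43 + 77.57
= 375.67 mOsm/kg

375.7 mOsm/kg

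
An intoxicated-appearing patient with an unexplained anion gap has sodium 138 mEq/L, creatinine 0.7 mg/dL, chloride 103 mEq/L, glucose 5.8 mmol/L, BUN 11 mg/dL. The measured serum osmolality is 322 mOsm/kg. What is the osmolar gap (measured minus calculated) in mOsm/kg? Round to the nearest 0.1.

Calculated osmolality = 2·Na + glucose + BUN/2.8
= 2·138 + 5.8 + 11/2.8
= 276 + 5.80 + 3.93
= 285.73 mOsm/kg ≈ 285.7 mOsm/kg
Osmolar gap = measured − calculated = 322 − 285.7 = 36.3 mOsm/kg

36.3 mOsm/kg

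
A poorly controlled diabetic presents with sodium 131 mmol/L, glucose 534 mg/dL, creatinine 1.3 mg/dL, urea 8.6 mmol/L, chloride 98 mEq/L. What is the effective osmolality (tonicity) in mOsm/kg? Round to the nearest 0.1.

Effective osmolality excludes urea (freely permeant across cell membranes):
2·Na + glucose/18
= 2·131 + 534/18
= 262 + 29.67
= 291.67 mOsm/kg

291.7 mOsm/kg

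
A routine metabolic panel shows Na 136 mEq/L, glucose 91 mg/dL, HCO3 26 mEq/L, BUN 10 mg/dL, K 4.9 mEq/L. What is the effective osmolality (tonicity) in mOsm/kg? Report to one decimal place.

277.1 mOsm/kg

Effective osmolality excludes urea (freely permeant across cell membranes):
2·Na + glucose/18
= 2·136 + 91/18
= 272 + 5.06
= 277.06 mOsm/kg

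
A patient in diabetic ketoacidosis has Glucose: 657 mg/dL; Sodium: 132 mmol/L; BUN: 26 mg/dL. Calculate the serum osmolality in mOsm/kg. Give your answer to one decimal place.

309.8 mOsm/kg

Calculated osmolality = 2·Na + glucose/18 + BUN/2.8
= 2·132 + 657/18 + 26/2.8
= 264 + 36.50 + 9.29
= 309.79 mOsm/kg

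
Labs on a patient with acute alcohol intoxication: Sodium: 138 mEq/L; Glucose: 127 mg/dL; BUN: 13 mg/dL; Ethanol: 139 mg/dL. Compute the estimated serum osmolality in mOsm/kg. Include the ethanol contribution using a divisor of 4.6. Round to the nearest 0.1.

Calculated osmolality = 2·Na + glucose/18 + BUN/2.8 + ethanol/4.6
= 2·138 + 127/18 + 13/2.8 + 139/4.6
= 276 + 7.06 + 4.64 + 30.22
= 317.92 mOsm/kg

317.9 mOsm/kg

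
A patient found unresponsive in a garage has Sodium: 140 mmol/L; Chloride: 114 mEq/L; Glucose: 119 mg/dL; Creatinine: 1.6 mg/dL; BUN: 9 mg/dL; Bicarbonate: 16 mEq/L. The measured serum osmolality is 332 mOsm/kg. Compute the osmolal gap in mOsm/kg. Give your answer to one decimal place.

42.2 mOsm/kg

Calculated osmolality = 2·Na + glucose/18 + BUN/2.8
= 2·140 + 119/18 + 9/2.8
= 280 + 6.61 + 3.21
= 289.82 mOsm/kg ≈ 289.8 mOsm/kg
Osmolar gap = measured − calculated = 332 − 289.8 = 42.2 mOsm/kg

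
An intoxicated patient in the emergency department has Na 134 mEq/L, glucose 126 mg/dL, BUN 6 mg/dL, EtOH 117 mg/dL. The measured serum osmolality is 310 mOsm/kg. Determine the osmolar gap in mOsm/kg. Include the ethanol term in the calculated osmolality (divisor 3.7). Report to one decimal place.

1.2 mOsm/kg

Calculated osmolality = 2·Na + glucose/18 + BUN/2.8 + ethanol/3.7
= 2·134 + 126/18 + 6/2.8 + 117/3.7
= 268 + 7 + 2.14 + 31.62
= 308.76 mOsm/kg ≈ 308.8 mOsm/kg
Osmolar gap = measured − calculated = 310 − 308.8 = 1.2 mOsm/kg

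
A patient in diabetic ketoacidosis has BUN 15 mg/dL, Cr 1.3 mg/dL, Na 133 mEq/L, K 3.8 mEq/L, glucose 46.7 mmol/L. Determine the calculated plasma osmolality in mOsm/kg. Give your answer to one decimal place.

318.1 mOsm/kg

Calculated osmolality = 2·Na + glucose + BUN/2.8
= 2·133 + 46.7 + 15/2.8
= 266 + 46.70 + 5.36
= 318.06 mOsm/kg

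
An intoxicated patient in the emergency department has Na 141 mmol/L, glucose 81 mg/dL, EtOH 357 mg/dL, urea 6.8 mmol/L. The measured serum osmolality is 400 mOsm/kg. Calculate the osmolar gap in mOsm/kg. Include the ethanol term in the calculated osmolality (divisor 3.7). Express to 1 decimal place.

Calculated osmolality = 2·Na + glucose/18 + urea + ethanol/3.7
= 2·141 + 81/18 + 6.8 + 357/3.7
= 282 + 4.50 + 6.80 + 96.49
= 389.79 mOsm/kg ≈ 389.8 mOsm/kg
Osmolar gap = measured − calculated = 400 − 389.8 = 10.2 mOsm/kg

10.2 mOsm/kg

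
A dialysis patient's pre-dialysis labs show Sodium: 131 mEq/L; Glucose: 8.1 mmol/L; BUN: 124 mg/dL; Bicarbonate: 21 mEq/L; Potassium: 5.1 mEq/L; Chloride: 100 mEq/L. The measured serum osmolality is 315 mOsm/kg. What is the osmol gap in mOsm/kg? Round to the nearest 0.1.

0.6 mOsm/kg

Calculated osmolality = 2·Na + glucose + BUN/2.8
= 2·131 + 8.1 + 124/2.8
= 262 + 8.10 + 44.29
= 314.39 mOsm/kg ≈ 314.4 mOsm/kg
Osmolar gap = measured − calculated = 315 − 314.4 = 0.6 mOsm/kg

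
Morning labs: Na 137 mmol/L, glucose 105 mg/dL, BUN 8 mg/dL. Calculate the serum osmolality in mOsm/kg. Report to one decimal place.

282.7 mOsm/kg

Calculated osmolality = 2·Na + glucose/18 + BUN/2.8
= 2·137 + 105/18 + 8/2.8
= 274 + 5.83 + 2.86
= 282.69 mOsm/kg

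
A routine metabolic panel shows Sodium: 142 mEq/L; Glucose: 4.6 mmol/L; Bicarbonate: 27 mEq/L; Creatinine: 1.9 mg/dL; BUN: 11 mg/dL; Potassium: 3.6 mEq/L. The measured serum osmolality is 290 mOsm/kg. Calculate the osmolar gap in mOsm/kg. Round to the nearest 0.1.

-2.5 mOsm/kg

Calculated osmolality = 2·Na + glucose + BUN/2.8
= 2·142 + 4.6 + 11/2.8
= 284 + 4.60 + 3.93
= 292.53 mOsm/kg ≈ 292.5 mOsm/kg
Osmolar gap = measured − calculated = 290 − 292.5 = -2.5 mOsm/kg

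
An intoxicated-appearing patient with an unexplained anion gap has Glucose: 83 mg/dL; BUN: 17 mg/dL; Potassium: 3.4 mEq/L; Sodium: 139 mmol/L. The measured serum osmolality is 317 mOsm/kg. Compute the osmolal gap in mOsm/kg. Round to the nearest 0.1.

28.3 mOsm/kg

Calculated osmolality = 2·Na + glucose/18 + BUN/2.8
= 2·139 + 83/18 + 17/2.8
= 278 + 4.61 + 6.07
= 288.68 mOsm/kg ≈ 288.7 mOsm/kg
Osmolar gap = measured − calculated = 317 − 288.7 = 28.3 mOsm/kg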